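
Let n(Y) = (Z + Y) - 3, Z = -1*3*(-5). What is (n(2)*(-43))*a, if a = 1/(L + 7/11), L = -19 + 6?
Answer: 3311/68 ≈ 48.691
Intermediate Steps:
Z = 15 (Z = -3*(-5) = 15)
L = -13
a = -11/136 (a = 1/(-13 + 7/11) = 1/(-136/11) = -11/136 ≈ -0.080882)
n(Y) = 12 + Y (n(Y) = (15 + Y) - 3 = 12 + Y)
(n(2)*(-43))*a = ((12 + 2)*(-43))*(-11/136) = (14*(-43))*(-11/136) = -602*(-11/136) = 3311/68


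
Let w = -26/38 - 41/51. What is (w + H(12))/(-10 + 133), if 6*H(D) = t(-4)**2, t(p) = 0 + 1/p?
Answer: -45821/3813984 ≈ -0.012014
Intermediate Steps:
w = -1442/969 (w = -26*1/38 - 41*1/51 = -13/19 - 41/51 = -1442/969 ≈ -1.4881)
t(p) = 1/p
H(D) = 1/96 (H(D) = (1/(-4))**2/6 = (-1/4)**2/6 = (1/6)*(1/16) = 1/96)
(w + H(12))/(-10 + 133) = (-1442/969 + 1/96)/(-10 + 133) = -45821/31008/123 = -45821/31008*1/123 = -45821/3813984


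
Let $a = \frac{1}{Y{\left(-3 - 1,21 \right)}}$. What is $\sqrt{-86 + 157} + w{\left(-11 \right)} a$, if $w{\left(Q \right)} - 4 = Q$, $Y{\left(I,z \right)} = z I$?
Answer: $\frac{1}{12} + \sqrt{71} \approx 8.5095$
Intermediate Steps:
$Y{\left(I,z \right)} = I z$
$w{\left(Q \right)} = 4 + Q$
$a = - \frac{1}{84}$ ($a = \frac{1}{\left(-3 - 1\right) 21} = \frac{1}{\left(-4\right) 21} = \frac{1}{-84} = - \frac{1}{84} \approx -0.011905$)
$\sqrt{-86 + 157} + w{\left(-11 \right)} a = \sqrt{-86 + 157} + \left(4 - 11\right) \left(- \frac{1}{84}\right) = \sqrt{71} - - \frac{1}{12} = \sqrt{71} + \frac{1}{12} = \frac{1}{12} + \sqrt{71}$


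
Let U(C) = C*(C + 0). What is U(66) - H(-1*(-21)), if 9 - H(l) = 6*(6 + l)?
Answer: 4509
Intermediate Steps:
U(C) = C² (U(C) = C*C = C²)
H(l) = -27 - 6*l (H(l) = 9 - 6*(6 + l) = 9 - (36 + 6*l) = 9 + (-36 - 6*l) = -27 - 6*l)
U(66) - H(-1*(-21)) = 66² - (-27 - (-6)*(-21)) = 4356 - (-27 - 6*21) = 4356 - (-27 - 126) = 4356 - 1*(-153) = 4356 + 153 = 4509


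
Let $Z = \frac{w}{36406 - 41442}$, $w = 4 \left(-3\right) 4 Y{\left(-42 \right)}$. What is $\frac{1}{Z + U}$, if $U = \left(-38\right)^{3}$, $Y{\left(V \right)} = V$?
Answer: $- \frac{1259}{69084352} \approx -1.8224 \cdot 10^{-5}$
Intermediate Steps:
$w = 2016$ ($w = 4 \left(-3\right) 4 \left(-42\right) = \left(-12\right) 4 \left(-42\right) = \left(-48\right) \left(-42\right) = 2016$)
$U = -54872$
$Z = - \frac{504}{1259}$ ($Z = \frac{2016}{36406 - 41442} = \frac{2016}{-5036} = 2016 \left(- \frac{1}{5036}\right) = - \frac{504}{1259} \approx -0.40032$)
$\frac{1}{Z + U} = \frac{1}{- \frac{504}{1259} - 54872} = \frac{1}{- \frac{69084352}{1259}} = - \frac{1259}{69084352}$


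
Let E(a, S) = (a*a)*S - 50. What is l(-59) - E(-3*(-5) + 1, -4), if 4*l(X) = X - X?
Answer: 1074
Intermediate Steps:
l(X) = 0 (l(X) = (X - X)/4 = (1/4)*0 = 0)
E(a, S) = -50 + S*a**2 (E(a, S) = a**2*S - 50 = S*a**2 - 50 = -50 + S*a**2)
l(-59) - E(-3*(-5) + 1, -4) = 0 - (-50 - 4*(-3*(-5) + 1)**2) = 0 - (-50 - 4*(15 + 1)**2) = 0 - (-50 - 4*16**2) = 0 - (-50 - 4*256) = 0 - (-50 - 1024) = 0 - 1*(-1074) = 0 + 1074 = 1074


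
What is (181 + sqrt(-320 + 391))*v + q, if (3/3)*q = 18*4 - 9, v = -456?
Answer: -82473 - 456*sqrt(71) ≈ -86315.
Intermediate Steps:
q = 63 (q = 18*4 - 9 = 72 - 9 = 63)
(181 + sqrt(-320 + 391))*v + q = (181 + sqrt(-320 + 391))*(-456) + 63 = (181 + sqrt(71))*(-456) + 63 = (-82536 - 456*sqrt(71)) + 63 = -82473 - 456*sqrt(71)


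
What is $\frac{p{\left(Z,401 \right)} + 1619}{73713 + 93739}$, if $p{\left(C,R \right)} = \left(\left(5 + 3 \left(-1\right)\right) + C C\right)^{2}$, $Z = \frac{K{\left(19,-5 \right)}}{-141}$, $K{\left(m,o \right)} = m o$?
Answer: $\frac{160574164507}{16546524941943} \approx 0.0097044$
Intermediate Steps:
$Z = \frac{95}{141}$ ($Z = \frac{19 \left(-5\right)}{-141} = \left(-95\right) \left(- \frac{1}{141}\right) = \frac{95}{141} \approx 0.67376$)
$p{\left(C,R \right)} = \left(2 + C^{2}\right)^{2}$ ($p{\left(C,R \right)} = \left(\left(5 - 3\right) + C^{2}\right)^{2} = \left(2 + C^{2}\right)^{2}$)
$\frac{p{\left(Z,401 \right)} + 1619}{73713 + 93739} = \frac{\left(2 + \left(\frac{95}{141}\right)^{2}\right)^{2} + 1619}{73713 + 93739} = \frac{\left(2 + \frac{9025}{19881}\right)^{2} + 1619}{167452} = \left(\left(\frac{48787}{19881}\right)^{2} + 1619\right) \frac{1}{167452} = \left(\frac{2380171369}{395254161} + 1619\right) \frac{1}{167452} = \frac{642296658028}{395254161} \cdot \frac{1}{167452} = \frac{160574164507}{16546524941943}$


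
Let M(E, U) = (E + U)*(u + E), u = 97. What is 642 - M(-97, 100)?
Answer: 642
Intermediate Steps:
M(E, U) = (97 + E)*(E + U) (M(E, U) = (E + U)*(97 + E) = (97 + E)*(E + U))
642 - M(-97, 100) = 642 - ((-97)**2 + 97*(-97) + 97*100 - 97*100) = 642 - (9409 - 9409 + 9700 - 9700) = 642 - 1*0 = 642 + 0 = 642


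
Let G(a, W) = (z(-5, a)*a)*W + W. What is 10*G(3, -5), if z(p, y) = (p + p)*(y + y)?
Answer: 8950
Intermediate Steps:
z(p, y) = 4*p*y (z(p, y) = (2*p)*(2*y) = 4*p*y)
G(a, W) = W - 20*W*a² (G(a, W) = ((4*(-5)*a)*a)*W + W = ((-20*a)*a)*W + W = (-20*a²)*W + W = -20*W*a² + W = W - 20*W*a²)
10*G(3, -5) = 10*(-5*(1 - 20*3²)) = 10*(-5*(1 - 20*9)) = 10*(-5*(1 - 180)) = 10*(-5*(-179)) = 10*895 = 8950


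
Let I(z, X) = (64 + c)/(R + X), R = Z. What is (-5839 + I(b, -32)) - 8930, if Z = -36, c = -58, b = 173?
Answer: -502149/34 ≈ -14769.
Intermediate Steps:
R = -36
I(z, X) = 6/(-36 + X) (I(z, X) = (64 - 58)/(-36 + X) = 6/(-36 + X))
(-5839 + I(b, -32)) - 8930 = (-5839 + 6/(-36 - 32)) - 8930 = (-5839 + 6/(-68)) - 8930 = (-5839 + 6*(-1/68)) - 8930 = (-5839 - 3/34) - 8930 = -198529/34 - 8930 = -502149/34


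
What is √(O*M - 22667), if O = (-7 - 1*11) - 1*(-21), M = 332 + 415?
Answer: I*√20426 ≈ 142.92*I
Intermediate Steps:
M = 747
O = 3 (O = (-7 - 11) + 21 = -18 + 21 = 3)
√(O*M - 22667) = √(3*747 - 22667) = √(2241 - 22667) = √(-20426) = I*√20426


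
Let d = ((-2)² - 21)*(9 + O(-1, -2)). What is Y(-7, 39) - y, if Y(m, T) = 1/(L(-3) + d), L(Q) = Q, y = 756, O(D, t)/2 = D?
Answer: -92233/122 ≈ -756.01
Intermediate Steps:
O(D, t) = 2*D
d = -119 (d = ((-2)² - 21)*(9 + 2*(-1)) = (4 - 21)*(9 - 2) = -17*7 = -119)
Y(m, T) = -1/122 (Y(m, T) = 1/(-3 - 119) = 1/(-122) = -1/122)
Y(-7, 39) - y = -1/122 - 1*756 = -1/122 - 756 = -92233/122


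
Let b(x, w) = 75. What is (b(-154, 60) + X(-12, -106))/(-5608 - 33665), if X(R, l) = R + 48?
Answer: -37/13091 ≈ -0.0028264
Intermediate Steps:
X(R, l) = 48 + R
(b(-154, 60) + X(-12, -106))/(-5608 - 33665) = (75 + (48 - 12))/(-5608 - 33665) = (75 + 36)/(-39273) = 111*(-1/39273) = -37/13091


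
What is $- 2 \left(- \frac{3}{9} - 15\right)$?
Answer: $\frac{92}{3} \approx 30.667$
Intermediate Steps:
$- 2 \left(- \frac{3}{9} - 15\right) = - 2 \left(\left(-3\right) \frac{1}{9} - 15\right) = - 2 \left(- \frac{1}{3} - 15\right) = \left(-2\right) \left(- \frac{46}{3}\right) = \frac{92}{3}$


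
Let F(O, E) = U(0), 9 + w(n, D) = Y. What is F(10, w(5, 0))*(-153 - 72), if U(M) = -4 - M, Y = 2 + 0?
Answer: 900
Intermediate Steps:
Y = 2
w(n, D) = -7 (w(n, D) = -9 + 2 = -7)
F(O, E) = -4 (F(O, E) = -4 - 1*0 = -4 + 0 = -4)
F(10, w(5, 0))*(-153 - 72) = -4*(-153 - 72) = -4*(-225) = 900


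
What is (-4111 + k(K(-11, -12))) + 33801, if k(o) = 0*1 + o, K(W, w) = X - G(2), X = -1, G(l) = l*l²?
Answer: 29681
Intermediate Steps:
G(l) = l³
K(W, w) = -9 (K(W, w) = -1 - 1*2³ = -1 - 1*8 = -1 - 8 = -9)
k(o) = o (k(o) = 0 + o = o)
(-4111 + k(K(-11, -12))) + 33801 = (-4111 - 9) + 33801 = -4120 + 33801 = 29681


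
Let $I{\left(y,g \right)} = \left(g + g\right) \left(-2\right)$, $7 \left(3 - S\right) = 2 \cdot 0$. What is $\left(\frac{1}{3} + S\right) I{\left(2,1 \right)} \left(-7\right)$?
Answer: $\frac{280}{3} \approx 93.333$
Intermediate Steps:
$S = 3$ ($S = 3 - \frac{2 \cdot 0}{7} = 3 - 0 = 3 + 0 = 3$)
$I{\left(y,g \right)} = - 4 g$ ($I{\left(y,g \right)} = 2 g \left(-2\right) = - 4 g$)
$\left(\frac{1}{3} + S\right) I{\left(2,1 \right)} \left(-7\right) = \left(\frac{1}{3} + 3\right) \left(\left(-4\right) 1\right) \left(-7\right) = \left(\frac{1}{3} + 3\right) \left(-4\right) \left(-7\right) = \frac{10}{3} \left(-4\right) \left(-7\right) = \left(- \frac{40}{3}\right) \left(-7\right) = \frac{280}{3}$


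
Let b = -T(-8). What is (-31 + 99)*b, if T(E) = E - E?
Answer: 0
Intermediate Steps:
T(E) = 0
b = 0 (b = -1*0 = 0)
(-31 + 99)*b = (-31 + 99)*0 = 68*0 = 0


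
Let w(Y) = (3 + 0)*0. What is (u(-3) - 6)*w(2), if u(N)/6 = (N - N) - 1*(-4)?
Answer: 0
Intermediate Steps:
u(N) = 24 (u(N) = 6*((N - N) - 1*(-4)) = 6*(0 + 4) = 6*4 = 24)
w(Y) = 0 (w(Y) = 3*0 = 0)
(u(-3) - 6)*w(2) = (24 - 6)*0 = 18*0 = 0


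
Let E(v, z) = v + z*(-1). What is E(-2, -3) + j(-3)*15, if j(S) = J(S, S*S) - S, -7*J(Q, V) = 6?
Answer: 232/7 ≈ 33.143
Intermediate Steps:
J(Q, V) = -6/7 (J(Q, V) = -1/7*6 = -6/7)
E(v, z) = v - z
j(S) = -6/7 - S
E(-2, -3) + j(-3)*15 = (-2 - 1*(-3)) + (-6/7 - 1*(-3))*15 = (-2 + 3) + (-6/7 + 3)*15 = 1 + (15/7)*15 = 1 + 225/7 = 232/7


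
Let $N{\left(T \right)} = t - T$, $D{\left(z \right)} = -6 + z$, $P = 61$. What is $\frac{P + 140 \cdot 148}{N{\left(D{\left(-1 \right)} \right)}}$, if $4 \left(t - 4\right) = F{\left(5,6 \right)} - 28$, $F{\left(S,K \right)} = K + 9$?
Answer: $\frac{83124}{31} \approx 2681.4$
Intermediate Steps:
$F{\left(S,K \right)} = 9 + K$
$t = \frac{3}{4}$ ($t = 4 + \frac{\left(9 + 6\right) - 28}{4} = 4 + \frac{15 - 28}{4} = 4 + \frac{1}{4} \left(-13\right) = 4 - \frac{13}{4} = \frac{3}{4} \approx 0.75$)
$N{\left(T \right)} = \frac{3}{4} - T$
$\frac{P + 140 \cdot 148}{N{\left(D{\left(-1 \right)} \right)}} = \frac{61 + 140 \cdot 148}{\frac{3}{4} - \left(-6 - 1\right)} = \frac{61 + 20720}{\frac{3}{4} - -7} = \frac{20781}{\frac{3}{4} + 7} = \frac{20781}{\frac{31}{4}} = 20781 \cdot \frac{4}{31} = \frac{83124}{31}$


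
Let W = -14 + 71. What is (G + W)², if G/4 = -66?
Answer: 42849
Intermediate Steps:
G = -264 (G = 4*(-66) = -264)
W = 57
(G + W)² = (-264 + 57)² = (-207)² = 42849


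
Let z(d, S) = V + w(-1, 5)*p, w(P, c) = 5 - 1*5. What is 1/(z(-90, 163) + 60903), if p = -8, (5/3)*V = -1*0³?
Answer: 1/60903 ≈ 1.6420e-5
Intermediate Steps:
w(P, c) = 0 (w(P, c) = 5 - 5 = 0)
V = 0 (V = 3*(-1*0³)/5 = 3*(-1*0)/5 = (⅗)*0 = 0)
z(d, S) = 0 (z(d, S) = 0 + 0*(-8) = 0 + 0 = 0)
1/(z(-90, 163) + 60903) = 1/(0 + 60903) = 1/60903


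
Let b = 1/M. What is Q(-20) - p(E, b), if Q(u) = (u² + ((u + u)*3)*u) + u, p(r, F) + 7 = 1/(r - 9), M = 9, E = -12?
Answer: 58528/21 ≈ 2787.0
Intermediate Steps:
b = ⅑ (b = 1/9 = ⅑ ≈ 0.11111)
p(r, F) = -7 + 1/(-9 + r) (p(r, F) = -7 + 1/(r - 9) = -7 + 1/(-9 + r))
Q(u) = u + 7*u² (Q(u) = (u² + ((2*u)*3)*u) + u = (u² + (6*u)*u) + u = (u² + 6*u²) + u = 7*u² + u = u + 7*u²)
Q(-20) - p(E, b) = -20*(1 + 7*(-20)) - (64 - 7*(-12))/(-9 - 12) = -20*(1 - 140) - (64 + 84)/(-21) = -20*(-139) - (-1)*148/21 = 2780 - 1*(-148/21) = 2780 + 148/21 = 58528/21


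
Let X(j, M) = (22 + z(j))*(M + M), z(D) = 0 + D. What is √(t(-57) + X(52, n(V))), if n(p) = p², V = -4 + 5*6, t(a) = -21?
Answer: √100027 ≈ 316.27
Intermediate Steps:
z(D) = D
V = 26 (V = -4 + 30 = 26)
X(j, M) = 2*M*(22 + j) (X(j, M) = (22 + j)*(M + M) = (22 + j)*(2*M) = 2*M*(22 + j))
√(t(-57) + X(52, n(V))) = √(-21 + 2*26²*(22 + 52)) = √(-21 + 2*676*74) = √(-21 + 100048) = √100027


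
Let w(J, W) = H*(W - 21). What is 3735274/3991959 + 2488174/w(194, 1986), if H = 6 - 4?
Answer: 1657894703281/2614733145 ≈ 634.06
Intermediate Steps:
H = 2
w(J, W) = -42 + 2*W (w(J, W) = 2*(W - 21) = 2*(-21 + W) = -42 + 2*W)
3735274/3991959 + 2488174/w(194, 1986) = 3735274/3991959 + 2488174/(-42 + 2*1986) = 3735274*(1/3991959) + 2488174/(-42 + 3972) = 3735274/3991959 + 2488174/3930 = 3735274/3991959 + 2488174*(1/3930) = 3735274/3991959 + 1244087/1965 = 1657894703281/2614733145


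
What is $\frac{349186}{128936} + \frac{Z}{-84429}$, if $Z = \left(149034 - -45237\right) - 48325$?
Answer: $\frac{5331865669}{5442968772} \approx 0.97959$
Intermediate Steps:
$Z = 145946$ ($Z = \left(149034 + 45237\right) - 48325 = 194271 - 48325 = 145946$)
$\frac{349186}{128936} + \frac{Z}{-84429} = \frac{349186}{128936} + \frac{145946}{-84429} = 349186 \cdot \frac{1}{128936} + 145946 \left(- \frac{1}{84429}\right) = \frac{174593}{64468} - \frac{145946}{84429} = \frac{5331865669}{5442968772}$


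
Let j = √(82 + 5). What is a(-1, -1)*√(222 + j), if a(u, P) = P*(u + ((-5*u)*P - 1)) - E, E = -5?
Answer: 12*√(222 + √87) ≈ 182.51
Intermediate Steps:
j = √87 ≈ 9.3274
a(u, P) = 5 + P*(-1 + u - 5*P*u) (a(u, P) = P*(u + ((-5*u)*P - 1)) - 1*(-5) = P*(u + (-5*P*u - 1)) + 5 = P*(u + (-1 - 5*P*u)) + 5 = P*(-1 + u - 5*P*u) + 5 = 5 + P*(-1 + u - 5*P*u))
a(-1, -1)*√(222 + j) = (5 - 1*(-1) - 1*(-1) - 5*(-1)*(-1)²)*√(222 + √87) = (5 + 1 + 1 - 5*(-1)*1)*√(222 + √87) = (5 + 1 + 1 + 5)*√(222 + √87) = 12*√(222 + √87)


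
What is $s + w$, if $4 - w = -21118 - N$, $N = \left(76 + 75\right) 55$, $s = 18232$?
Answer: $47659$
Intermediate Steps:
$N = 8305$ ($N = 151 \cdot 55 = 8305$)
$w = 29427$ ($w = 4 - \left(-21118 - 8305\right) = 4 - -29423 = 4 + 29423 = 29427$)
$s + w = 18232 + 29427 = 47659$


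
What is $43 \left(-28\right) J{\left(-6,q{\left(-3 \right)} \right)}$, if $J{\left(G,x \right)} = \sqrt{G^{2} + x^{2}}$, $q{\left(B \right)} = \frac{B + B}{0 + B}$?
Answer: $- 2408 \sqrt{10} \approx -7614.8$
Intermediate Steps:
$q{\left(B \right)} = 2$ ($q{\left(B \right)} = \frac{2 B}{B} = 2$)
$43 \left(-28\right) J{\left(-6,q{\left(-3 \right)} \right)} = 43 \left(-28\right) \sqrt{\left(-6\right)^{2} + 2^{2}} = - 1204 \sqrt{36 + 4} = - 1204 \sqrt{40} = - 1204 \cdot 2 \sqrt{10} = - 2408 \sqrt{10}$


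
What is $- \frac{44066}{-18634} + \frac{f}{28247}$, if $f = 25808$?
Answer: $\frac{78438117}{23925209} \approx 3.2785$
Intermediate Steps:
$- \frac{44066}{-18634} + \frac{f}{28247} = - \frac{44066}{-18634} + \frac{25808}{28247} = \left(-44066\right) \left(- \frac{1}{18634}\right) + 25808 \cdot \frac{1}{28247} = \frac{2003}{847} + \frac{25808}{28247} = \frac{78438117}{23925209}$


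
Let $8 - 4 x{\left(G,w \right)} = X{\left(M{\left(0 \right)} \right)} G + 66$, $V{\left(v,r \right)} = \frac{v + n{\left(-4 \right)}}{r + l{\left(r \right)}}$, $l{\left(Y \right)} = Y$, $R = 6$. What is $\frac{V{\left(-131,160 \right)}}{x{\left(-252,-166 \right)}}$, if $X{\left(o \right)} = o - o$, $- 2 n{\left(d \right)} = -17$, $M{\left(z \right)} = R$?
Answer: $\frac{49}{1856} \approx 0.026401$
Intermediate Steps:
$M{\left(z \right)} = 6$
$n{\left(d \right)} = \frac{17}{2}$ ($n{\left(d \right)} = \left(- \frac{1}{2}\right) \left(-17\right) = \frac{17}{2}$)
$X{\left(o \right)} = 0$
$V{\left(v,r \right)} = \frac{\frac{17}{2} + v}{2 r}$ ($V{\left(v,r \right)} = \frac{v + \frac{17}{2}}{r + r} = \frac{\frac{17}{2} + v}{2 r}$)
$x{\left(G,w \right)} = - \frac{29}{2}$ ($x{\left(G,w \right)} = 2 - \frac{0 G + 66}{4} = 2 - \frac{0 + 66}{4} = 2 - \frac{33}{2} = - \frac{29}{2}$)
$\frac{V{\left(-131,160 \right)}}{x{\left(-252,-166 \right)}} = \frac{\frac{1}{4} \cdot \frac{1}{160} \left(17 + 2 \left(-131\right)\right)}{- \frac{29}{2}} = \frac{1}{4} \cdot \frac{1}{160} \left(17 - 262\right) \left(- \frac{2}{29}\right) = \frac{1}{4} \cdot \frac{1}{160} \left(-245\right) \left(- \frac{2}{29}\right) = \left(- \frac{49}{128}\right) \left(- \frac{2}{29}\right) = \frac{49}{1856}$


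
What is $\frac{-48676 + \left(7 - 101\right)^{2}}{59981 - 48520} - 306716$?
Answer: $- \frac{3515311916}{11461} \approx -3.0672 \cdot 10^{5}$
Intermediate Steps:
$\frac{-48676 + \left(7 - 101\right)^{2}}{59981 - 48520} - 306716 = \frac{-48676 + \left(-94\right)^{2}}{11461} - 306716 = \left(-48676 + 8836\right) \frac{1}{11461} - 306716 = \left(-39840\right) \frac{1}{11461} - 306716 = - \frac{39840}{11461} - 306716 = - \frac{3515311916}{11461}$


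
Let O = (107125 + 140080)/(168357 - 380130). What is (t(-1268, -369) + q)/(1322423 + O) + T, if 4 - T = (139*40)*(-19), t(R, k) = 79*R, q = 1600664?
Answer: 14793131060366386/140026619387 ≈ 1.0565e+5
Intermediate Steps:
O = -247205/211773 (O = 247205/(-211773) = 247205*(-1/211773) = -247205/211773 ≈ -1.1673)
T = 105644 (T = 4 - 139*40*(-19) = 4 - 5560*(-19) = 4 - 1*(-105640) = 4 + 105640 = 105644)
(t(-1268, -369) + q)/(1322423 + O) + T = (79*(-1268) + 1600664)/(1322423 - 247205/211773) + 105644 = (-100172 + 1600664)/(280053238774/211773) + 105644 = 1500492*(211773/280053238774) + 105644 = 158881846158/140026619387 + 105644 = 14793131060366386/140026619387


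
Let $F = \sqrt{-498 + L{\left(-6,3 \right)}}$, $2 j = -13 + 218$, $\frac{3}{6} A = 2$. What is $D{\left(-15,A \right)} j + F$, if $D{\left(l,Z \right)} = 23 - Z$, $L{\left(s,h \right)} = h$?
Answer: $\frac{3895}{2} + 3 i \sqrt{55} \approx 1947.5 + 22.249 i$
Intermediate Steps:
$A = 4$ ($A = 2 \cdot 2 = 4$)
$j = \frac{205}{2}$ ($j = \frac{-13 + 218}{2} = \frac{1}{2} \cdot 205 = \frac{205}{2} \approx 102.5$)
$F = 3 i \sqrt{55}$ ($F = \sqrt{-498 + 3} = \sqrt{-495} = 3 i \sqrt{55} \approx 22.249 i$)
$D{\left(-15,A \right)} j + F = \left(23 - 4\right) \frac{205}{2} + 3 i \sqrt{55} = 19 \cdot \frac{205}{2} + 3 i \sqrt{55} = \frac{3895}{2} + 3 i \sqrt{55}$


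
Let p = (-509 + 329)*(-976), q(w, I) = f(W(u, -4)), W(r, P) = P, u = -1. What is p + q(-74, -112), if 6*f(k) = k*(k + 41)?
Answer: 526966/3 ≈ 1.7566e+5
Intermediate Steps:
f(k) = k*(41 + k)/6 (f(k) = (k*(k + 41))/6 = (k*(41 + k))/6 = k*(41 + k)/6)
q(w, I) = -74/3 (q(w, I) = (1/6)*(-4)*(41 - 4) = (1/6)*(-4)*37 = -74/3)
p = 175680 (p = -180*(-976) = 175680)
p + q(-74, -112) = 175680 - 74/3 = 526966/3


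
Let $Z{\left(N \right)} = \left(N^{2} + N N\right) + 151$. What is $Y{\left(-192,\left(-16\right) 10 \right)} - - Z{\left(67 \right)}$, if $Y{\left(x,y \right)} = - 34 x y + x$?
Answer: $-1035543$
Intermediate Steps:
$Y{\left(x,y \right)} = x - 34 x y$ ($Y{\left(x,y \right)} = - 34 x y + x = x - 34 x y$)
$Z{\left(N \right)} = 151 + 2 N^{2}$ ($Z{\left(N \right)} = \left(N^{2} + N^{2}\right) + 151 = 2 N^{2} + 151 = 151 + 2 N^{2}$)
$Y{\left(-192,\left(-16\right) 10 \right)} - - Z{\left(67 \right)} = - 192 \left(1 - 34 \left(\left(-16\right) 10\right)\right) - - (151 + 2 \cdot 67^{2}) = - 192 \left(1 - -5440\right) - - (151 + 2 \cdot 4489) = - 192 \left(1 + 5440\right) - - (151 + 8978) = \left(-192\right) 5441 - \left(-1\right) 9129 = -1044672 - -9129 = -1044672 + 9129 = -1035543$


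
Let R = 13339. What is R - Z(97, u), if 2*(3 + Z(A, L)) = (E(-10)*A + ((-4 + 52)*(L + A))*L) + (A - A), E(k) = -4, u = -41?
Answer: 68640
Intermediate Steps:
Z(A, L) = -3 - 2*A + L*(48*A + 48*L)/2 (Z(A, L) = -3 + ((-4*A + ((-4 + 52)*(L + A))*L) + (A - A))/2 = -3 + ((-4*A + (48*(A + L))*L) + 0)/2 = -3 + ((-4*A + (48*A + 48*L)*L) + 0)/2 = -3 + ((-4*A + L*(48*A + 48*L)) + 0)/2 = -3 + (-4*A + L*(48*A + 48*L))/2 = -3 + (-2*A + L*(48*A + 48*L)/2) = -3 - 2*A + L*(48*A + 48*L)/2)
R - Z(97, u) = 13339 - (-3 - 2*97 + 24*(-41)² + 24*97*(-41)) = 13339 - (-3 - 194 + 24*1681 - 95448) = 13339 - (-3 - 194 + 40344 - 95448) = 13339 - 1*(-55301) = 13339 + 55301 = 68640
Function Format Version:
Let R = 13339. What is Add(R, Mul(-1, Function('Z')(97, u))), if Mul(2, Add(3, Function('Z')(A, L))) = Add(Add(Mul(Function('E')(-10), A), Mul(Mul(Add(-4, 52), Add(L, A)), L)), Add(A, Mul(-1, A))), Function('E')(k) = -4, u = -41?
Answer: 68640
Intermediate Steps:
Function('Z')(A, L) = Add(-3, Mul(-2, A), Mul(Rational(1, 2), L, Add(Mul(48, A), Mul(48, L)))) (Function('Z')(A, L) = Add(-3, Mul(Rational(1, 2), Add(Add(Mul(-4, A), Mul(Mul(Add(-4, 52), Add(L, A)), L)), Add(A, Mul(-1, A))))) = Add(-3, Mul(Rational(1, 2), Add(Add(Mul(-4, A), Mul(Mul(48, Add(A, L)), L)), 0))) = Add(-3, Mul(Rational(1, 2), Add(Add(Mul(-4, A), Mul(Add(Mul(48, A), Mul(48, L)), L)), 0))) = Add(-3, Mul(Rational(1, 2), Add(Add(Mul(-4, A), Mul(L, Add(Mul(48, A), Mul(48, L)))), 0))) = Add(-3, Mul(Rational(1, 2), Add(Mul(-4, A), Mul(L, Add(Mul(48, A), Mul(48, L)))))) = Add(-3, Add(Mul(-2, A), Mul(Rational(1, 2), L, Add(Mul(48, A), Mul(48, L))))) = Add(-3, Mul(-2, A), Mul(Rational(1, 2), L, Add(Mul(48, A), Mul(48, L)))))
Add(R, Mul(-1, Function('Z')(97, u))) = Add(13339, Mul(-1, Add(-3, Mul(-2, 97), Mul(24, Pow(-41, 2)), Mul(24, 97, -41)))) = Add(13339, Mul(-1, Add(-3, -194, Mul(24, 1681), -95448))) = Add(13339, Mul(-1, Add(-3, -194, 40344, -95448))) = Add(13339, Mul(-1, -55301)) = Add(13339, 55301) = 68640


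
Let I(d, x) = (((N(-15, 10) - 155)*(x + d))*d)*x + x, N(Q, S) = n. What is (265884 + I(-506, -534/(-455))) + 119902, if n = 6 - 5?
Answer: -1354015459988/29575 ≈ -4.5782e+7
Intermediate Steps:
n = 1
N(Q, S) = 1
I(d, x) = x + d*x*(-154*d - 154*x) (I(d, x) = (((1 - 155)*(x + d))*d)*x + x = ((-154*(d + x))*d)*x + x = ((-154*d - 154*x)*d)*x + x = (d*(-154*d - 154*x))*x + x = d*x*(-154*d - 154*x) + x = x + d*x*(-154*d - 154*x))
(265884 + I(-506, -534/(-455))) + 119902 = (265884 + (-534/(-455))*(1 - 154*(-506)² - 154*(-506)*(-534/(-455)))) + 119902 = (265884 + (-534*(-1/455))*(1 - 154*256036 - 154*(-506)*(-534*(-1/455)))) + 119902 = (265884 + 534*(1 - 39429544 - 154*(-506)*534/455)/455) + 119902 = (265884 + 534*(1 - 39429544 + 5944488/65)/455) + 119902 = (265884 + (534/455)*(-2556975807/65)) + 119902 = (265884 - 1365425080938/29575) + 119902 = -1357561561638/29575 + 119902 = -1354015459988/29575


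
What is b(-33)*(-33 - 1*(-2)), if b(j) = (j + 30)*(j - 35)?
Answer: -6324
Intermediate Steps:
b(j) = (-35 + j)*(30 + j) (b(j) = (30 + j)*(-35 + j) = (-35 + j)*(30 + j))
b(-33)*(-33 - 1*(-2)) = (-1050 + (-33)**2 - 5*(-33))*(-33 - 1*(-2)) = (-1050 + 1089 + 165)*(-33 + 2) = 204*(-31) = -6324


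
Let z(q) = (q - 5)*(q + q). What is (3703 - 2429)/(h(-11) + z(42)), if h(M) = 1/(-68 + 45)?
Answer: 29302/71483 ≈ 0.40992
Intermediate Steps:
z(q) = 2*q*(-5 + q) (z(q) = (-5 + q)*(2*q) = 2*q*(-5 + q))
h(M) = -1/23 (h(M) = 1/(-23) = -1/23)
(3703 - 2429)/(h(-11) + z(42)) = (3703 - 2429)/(-1/23 + 2*42*(-5 + 42)) = 1274/(-1/23 + 2*42*37) = 1274/(-1/23 + 3108) = 1274/(71483/23) = 1274*(23/71483) = 29302/71483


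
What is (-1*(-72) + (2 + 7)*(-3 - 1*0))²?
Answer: 2025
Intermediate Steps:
(-1*(-72) + (2 + 7)*(-3 - 1*0))² = (72 + 9*(-3 + 0))² = (72 + 9*(-3))² = (72 - 27)² = 45² = 2025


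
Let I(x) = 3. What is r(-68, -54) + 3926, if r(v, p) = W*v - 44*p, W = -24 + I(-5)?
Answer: 7730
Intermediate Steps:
W = -21 (W = -24 + 3 = -21)
r(v, p) = -44*p - 21*v (r(v, p) = -21*v - 44*p = -44*p - 21*v)
r(-68, -54) + 3926 = (-44*(-54) - 21*(-68)) + 3926 = (2376 + 1428) + 3926 = 3804 + 3926 = 7730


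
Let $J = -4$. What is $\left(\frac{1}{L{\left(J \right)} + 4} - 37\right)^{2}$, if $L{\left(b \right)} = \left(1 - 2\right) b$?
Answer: $\frac{87025}{64} \approx 1359.8$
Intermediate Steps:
$L{\left(b \right)} = - b$
$\left(\frac{1}{L{\left(J \right)} + 4} - 37\right)^{2} = \left(\frac{1}{\left(-1\right) \left(-4\right) + 4} - 37\right)^{2} = \left(\frac{1}{4 + 4} - 37\right)^{2} = \left(\frac{1}{8} - 37\right)^{2} = \left(- \frac{295}{8}\right)^{2} = \frac{87025}{64}$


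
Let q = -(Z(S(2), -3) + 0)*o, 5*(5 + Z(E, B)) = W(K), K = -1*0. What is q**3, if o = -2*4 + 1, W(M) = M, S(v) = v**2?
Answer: -42875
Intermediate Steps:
K = 0
Z(E, B) = -5 (Z(E, B) = -5 + (1/5)*0 = -5 + 0 = -5)
o = -7 (o = -8 + 1 = -7)
q = -35 (q = -(-5 + 0)*(-7) = -(-5)*(-7) = -1*35 = -35)
q**3 = (-35)**3 = -42875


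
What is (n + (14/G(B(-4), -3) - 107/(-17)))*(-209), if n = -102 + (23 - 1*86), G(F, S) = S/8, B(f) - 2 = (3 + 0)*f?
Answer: 2089582/51 ≈ 40972.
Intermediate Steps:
B(f) = 2 + 3*f (B(f) = 2 + (3 + 0)*f = 2 + 3*f)
G(F, S) = S/8 (G(F, S) = S*(⅛) = S/8)
n = -165 (n = -102 + (23 - 86) = -102 - 63 = -165)
(n + (14/G(B(-4), -3) - 107/(-17)))*(-209) = (-165 + (14/(((⅛)*(-3))) - 107/(-17)))*(-209) = (-165 + (14/(-3/8) - 107*(-1/17)))*(-209) = (-165 + (14*(-8/3) + 107/17))*(-209) = (-165 + (-112/3 + 107/17))*(-209) = (-165 - 1583/51)*(-209) = -9998/51*(-209) = 2089582/51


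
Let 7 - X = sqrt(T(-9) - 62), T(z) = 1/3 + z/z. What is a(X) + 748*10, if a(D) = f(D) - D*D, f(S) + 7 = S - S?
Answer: 22454/3 + 14*I*sqrt(546)/3 ≈ 7484.7 + 109.04*I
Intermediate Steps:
f(S) = -7 (f(S) = -7 + (S - S) = -7 + 0 = -7)
T(z) = 4/3 (T(z) = 1*(1/3) + 1 = 1/3 + 1 = 4/3)
X = 7 - I*sqrt(546)/3 (X = 7 - sqrt(4/3 - 62) = 7 - sqrt(-182/3) = 7 - I*sqrt(546)/3 ≈ 7.0 - 7.7889*I)
a(D) = -7 - D**2 (a(D) = -7 - D*D = -7 - D**2)
a(X) + 748*10 = (-7 - (7 - I*sqrt(546)/3)**2) + 748*10 = (-7 - (7 - I*sqrt(546)/3)**2) + 7480 = 7473 - (7 - I*sqrt(546)/3)**2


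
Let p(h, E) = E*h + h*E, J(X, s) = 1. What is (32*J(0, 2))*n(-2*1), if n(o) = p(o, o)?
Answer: 256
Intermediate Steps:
p(h, E) = 2*E*h (p(h, E) = E*h + E*h = 2*E*h)
n(o) = 2*o² (n(o) = 2*o*o = 2*o²)
(32*J(0, 2))*n(-2*1) = (32*1)*(2*(-2*1)²) = 32*(2*(-2)²) = 32*(2*4) = 32*8 = 256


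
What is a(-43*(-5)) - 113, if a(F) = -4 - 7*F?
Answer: -1622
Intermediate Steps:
a(-43*(-5)) - 113 = (-4 - (-301)*(-5)) - 113 = (-4 - 7*215) - 113 = (-4 - 1505) - 113 = -1509 - 113 = -1622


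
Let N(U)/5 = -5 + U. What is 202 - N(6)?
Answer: 197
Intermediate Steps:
N(U) = -25 + 5*U (N(U) = 5*(-5 + U) = -25 + 5*U)
202 - N(6) = 202 - (-25 + 5*6) = 202 - (-25 + 30) = 202 - 1*5 = 202 - 5 = 197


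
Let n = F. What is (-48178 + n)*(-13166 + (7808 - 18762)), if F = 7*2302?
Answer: 773383680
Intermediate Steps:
F = 16114
n = 16114
(-48178 + n)*(-13166 + (7808 - 18762)) = (-48178 + 16114)*(-13166 + (7808 - 18762)) = -32064*(-13166 - 10954) = -32064*(-24120) = 773383680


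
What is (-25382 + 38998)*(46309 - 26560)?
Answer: 268902384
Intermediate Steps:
(-25382 + 38998)*(46309 - 26560) = 13616*19749 = 268902384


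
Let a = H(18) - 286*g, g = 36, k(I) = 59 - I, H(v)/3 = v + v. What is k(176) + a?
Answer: -10305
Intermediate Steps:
H(v) = 6*v (H(v) = 3*(v + v) = 3*(2*v) = 6*v)
a = -10188 (a = 6*18 - 286*36 = 108 - 10296 = -10188)
k(176) + a = (59 - 1*176) - 10188 = (59 - 176) - 10188 = -117 - 10188 = -10305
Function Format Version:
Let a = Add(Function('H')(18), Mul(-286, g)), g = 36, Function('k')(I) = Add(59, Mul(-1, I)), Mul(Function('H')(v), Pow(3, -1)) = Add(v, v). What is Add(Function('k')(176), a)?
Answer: -10305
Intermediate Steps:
Function('H')(v) = Mul(6, v) (Function('H')(v) = Mul(3, Add(v, v)) = Mul(3, Mul(2, v)) = Mul(6, v))
a = -10188 (a = Add(Mul(6, 18), Mul(-286, 36)) = Add(108, -10296) = -10188)
Add(Function('k')(176), a) = Add(Add(59, Mul(-1, 176)), -10188) = Add(Add(59, -176), -10188) = Add(-117, -10188) = -10305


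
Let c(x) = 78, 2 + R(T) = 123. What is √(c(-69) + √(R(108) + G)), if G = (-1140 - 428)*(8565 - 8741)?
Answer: √(78 + √276089) ≈ 24.565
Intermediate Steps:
R(T) = 121 (R(T) = -2 + 123 = 121)
G = 275968 (G = -1568*(-176) = 275968)
√(c(-69) + √(R(108) + G)) = √(78 + √(121 + 275968)) = √(78 + √276089)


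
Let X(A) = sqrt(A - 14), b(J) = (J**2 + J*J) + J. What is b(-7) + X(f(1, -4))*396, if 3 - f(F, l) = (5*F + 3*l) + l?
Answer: 91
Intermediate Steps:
f(F, l) = 3 - 5*F - 4*l (f(F, l) = 3 - ((5*F + 3*l) + l) = 3 - ((3*l + 5*F) + l) = 3 - (4*l + 5*F) = 3 + (-5*F - 4*l) = 3 - 5*F - 4*l)
b(J) = J + 2*J**2 (b(J) = (J**2 + J**2) + J = 2*J**2 + J = J + 2*J**2)
X(A) = sqrt(-14 + A)
b(-7) + X(f(1, -4))*396 = -7*(1 + 2*(-7)) + sqrt(-14 + (3 - 5*1 - 4*(-4)))*396 = -7*(1 - 14) + sqrt(-14 + (3 - 5 + 16))*396 = -7*(-13) + sqrt(-14 + 14)*396 = 91 + sqrt(0)*396 = 91 + 0*396 = 91 + 0 = 91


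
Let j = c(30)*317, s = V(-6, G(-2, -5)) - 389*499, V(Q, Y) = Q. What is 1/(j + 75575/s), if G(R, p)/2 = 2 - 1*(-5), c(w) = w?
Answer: 194117/1845977095 ≈ 0.00010516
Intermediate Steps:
G(R, p) = 14 (G(R, p) = 2*(2 - 1*(-5)) = 2*(2 + 5) = 2*7 = 14)
s = -194117 (s = -6 - 389*499 = -6 - 194111 = -194117)
j = 9510 (j = 30*317 = 9510)
1/(j + 75575/s) = 1/(9510 + 75575/(-194117)) = 1/(9510 + 75575*(-1/194117)) = 1/(9510 - 75575/194117) = 1/(1845977095/194117) = 194117/1845977095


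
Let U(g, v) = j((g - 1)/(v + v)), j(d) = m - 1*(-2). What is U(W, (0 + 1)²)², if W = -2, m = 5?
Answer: 49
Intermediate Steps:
j(d) = 7 (j(d) = 5 - 1*(-2) = 5 + 2 = 7)
U(g, v) = 7
U(W, (0 + 1)²)² = 7² = 49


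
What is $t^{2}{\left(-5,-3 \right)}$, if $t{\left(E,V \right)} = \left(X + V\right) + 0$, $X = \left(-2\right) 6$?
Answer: $225$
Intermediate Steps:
$X = -12$
$t{\left(E,V \right)} = -12 + V$ ($t{\left(E,V \right)} = \left(-12 + V\right) + 0 = -12 + V$)
$t^{2}{\left(-5,-3 \right)} = \left(-12 - 3\right)^{2} = \left(-15\right)^{2} = 225$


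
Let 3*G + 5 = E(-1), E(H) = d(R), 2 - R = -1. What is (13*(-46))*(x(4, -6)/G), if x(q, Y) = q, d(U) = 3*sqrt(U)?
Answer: -17940 - 10764*sqrt(3) ≈ -36584.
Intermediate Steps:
R = 3 (R = 2 - 1*(-1) = 2 + 1 = 3)
E(H) = 3*sqrt(3)
G = -5/3 + sqrt(3) (G = -5/3 + (3*sqrt(3))/3 = -5/3 + sqrt(3) ≈ 0.065384)
(13*(-46))*(x(4, -6)/G) = (13*(-46))*(4/(-5/3 + sqrt(3))) = -2392/(-5/3 + sqrt(3))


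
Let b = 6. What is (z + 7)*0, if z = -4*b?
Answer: 0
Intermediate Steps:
z = -24 (z = -4*6 = -24)
(z + 7)*0 = (-24 + 7)*0 = -17*0 = 0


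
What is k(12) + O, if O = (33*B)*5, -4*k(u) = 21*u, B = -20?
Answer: -3363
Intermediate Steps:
k(u) = -21*u/4
O = -3300 (O = (33*(-20))*5 = -660*5 = -3300)
k(12) + O = -21/4*12 - 3300 = -63 - 3300 = -3363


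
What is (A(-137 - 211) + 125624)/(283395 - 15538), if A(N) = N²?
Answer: 246728/267857 ≈ 0.92112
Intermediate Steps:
(A(-137 - 211) + 125624)/(283395 - 15538) = ((-137 - 211)² + 125624)/(283395 - 15538) = ((-348)² + 125624)/267857 = (121104 + 125624)*(1/267857) = 246728*(1/267857) = 246728/267857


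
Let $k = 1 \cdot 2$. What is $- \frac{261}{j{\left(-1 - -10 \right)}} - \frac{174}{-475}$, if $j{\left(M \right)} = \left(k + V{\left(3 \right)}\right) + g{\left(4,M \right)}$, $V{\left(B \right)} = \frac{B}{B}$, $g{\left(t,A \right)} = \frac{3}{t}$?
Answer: $- \frac{32886}{475} \approx -69.234$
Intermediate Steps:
$k = 2$
$V{\left(B \right)} = 1$
$j{\left(M \right)} = \frac{15}{4}$ ($j{\left(M \right)} = \left(2 + 1\right) + \frac{3}{4} = 3 + 3 \cdot \frac{1}{4} = 3 + \frac{3}{4} = \frac{15}{4}$)
$- \frac{261}{j{\left(-1 - -10 \right)}} - \frac{174}{-475} = - \frac{261}{\frac{15}{4}} - \frac{174}{-475} = \left(-261\right) \frac{4}{15} - - \frac{174}{475} = - \frac{348}{5} + \frac{174}{475} = - \frac{32886}{475}$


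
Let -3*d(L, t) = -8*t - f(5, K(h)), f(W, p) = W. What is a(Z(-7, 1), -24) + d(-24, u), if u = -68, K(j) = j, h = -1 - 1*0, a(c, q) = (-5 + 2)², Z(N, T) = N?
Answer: -512/3 ≈ -170.67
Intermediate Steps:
a(c, q) = 9 (a(c, q) = (-3)² = 9)
h = -1 (h = -1 + 0 = -1)
d(L, t) = 5/3 + 8*t/3 (d(L, t) = -(-8*t - 1*5)/3 = -(-8*t - 5)/3 = -(-5 - 8*t)/3 = 5/3 + 8*t/3)
a(Z(-7, 1), -24) + d(-24, u) = 9 + (5/3 + (8/3)*(-68)) = 9 + (5/3 - 544/3) = 9 - 539/3 = -512/3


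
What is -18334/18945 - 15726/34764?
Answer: -155882041/109767330 ≈ -1.4201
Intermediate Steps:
-18334/18945 - 15726/34764 = -18334*1/18945 - 15726*1/34764 = -18334/18945 - 2621/5794 = -155882041/109767330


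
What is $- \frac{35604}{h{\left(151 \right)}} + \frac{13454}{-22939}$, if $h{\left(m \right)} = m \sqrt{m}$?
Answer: $- \frac{1922}{3277} - \frac{35604 \sqrt{151}}{22801} \approx -19.775$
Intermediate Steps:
$h{\left(m \right)} = m^{\frac{3}{2}}$
$- \frac{35604}{h{\left(151 \right)}} + \frac{13454}{-22939} = - \frac{35604}{151^{\frac{3}{2}}} + \frac{13454}{-22939} = - \frac{35604}{151 \sqrt{151}} + 13454 \left(- \frac{1}{22939}\right) = - 35604 \frac{\sqrt{151}}{22801} - \frac{1922}{3277} = - \frac{35604 \sqrt{151}}{22801} - \frac{1922}{3277} = - \frac{1922}{3277} - \frac{35604 \sqrt{151}}{22801}$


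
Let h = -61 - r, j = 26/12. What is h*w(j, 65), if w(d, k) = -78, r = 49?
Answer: 8580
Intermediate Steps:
j = 13/6 (j = 26*(1/12) = 13/6 ≈ 2.1667)
h = -110 (h = -61 - 1*49 = -61 - 49 = -110)
h*w(j, 65) = -110*(-78) = 8580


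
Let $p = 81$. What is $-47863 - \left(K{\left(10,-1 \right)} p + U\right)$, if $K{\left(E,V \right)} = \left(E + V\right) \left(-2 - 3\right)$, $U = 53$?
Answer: $-44271$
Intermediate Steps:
$K{\left(E,V \right)} = - 5 E - 5 V$ ($K{\left(E,V \right)} = \left(E + V\right) \left(-5\right) = - 5 E - 5 V$)
$-47863 - \left(K{\left(10,-1 \right)} p + U\right) = -47863 - \left(\left(\left(-5\right) 10 - -5\right) 81 + 53\right) = -47863 - \left(\left(-50 + 5\right) 81 + 53\right) = -47863 - \left(\left(-45\right) 81 + 53\right) = -47863 - \left(-3645 + 53\right) = -47863 - -3592 = -47863 + 3592 = -44271$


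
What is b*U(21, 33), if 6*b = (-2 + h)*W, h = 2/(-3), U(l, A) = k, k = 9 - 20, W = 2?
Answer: 88/9 ≈ 9.7778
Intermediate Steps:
k = -11
U(l, A) = -11
h = -⅔ (h = 2*(-⅓) = -⅔ ≈ -0.66667)
b = -8/9 (b = ((-2 - ⅔)*2)/6 = (-8/3*2)/6 = (⅙)*(-16/3) = -8/9 ≈ -0.88889)
b*U(21, 33) = -8/9*(-11) = 88/9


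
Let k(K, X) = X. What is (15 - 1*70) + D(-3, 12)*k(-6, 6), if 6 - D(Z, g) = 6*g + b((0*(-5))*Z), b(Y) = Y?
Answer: -451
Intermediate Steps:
D(Z, g) = 6 - 6*g (D(Z, g) = 6 - (6*g + (0*(-5))*Z) = 6 - (6*g + 0*Z) = 6 - (6*g + 0) = 6 - 6*g)
(15 - 1*70) + D(-3, 12)*k(-6, 6) = (15 - 1*70) + (6 - 6*12)*6 = (15 - 70) + (6 - 72)*6 = -55 - 66*6 = -55 - 396 = -451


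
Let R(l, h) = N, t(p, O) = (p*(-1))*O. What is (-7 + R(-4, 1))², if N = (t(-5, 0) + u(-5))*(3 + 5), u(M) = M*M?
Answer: 37249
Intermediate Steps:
u(M) = M²
t(p, O) = -O*p (t(p, O) = (-p)*O = -O*p)
N = 200 (N = (-1*0*(-5) + (-5)²)*(3 + 5) = (0 + 25)*8 = 25*8 = 200)
R(l, h) = 200
(-7 + R(-4, 1))² = (-7 + 200)² = 193² = 37249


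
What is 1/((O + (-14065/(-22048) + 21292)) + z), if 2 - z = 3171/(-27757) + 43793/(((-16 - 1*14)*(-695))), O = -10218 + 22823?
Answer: 6379957552800/216265579522166501 ≈ 2.9501e-5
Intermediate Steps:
O = 12605
z = 8019949/578733450 (z = 2 - (3171/(-27757) + 43793/(((-16 - 1*14)*(-695)))) = 2 - (3171*(-1/27757) + 43793/(((-16 - 14)*(-695)))) = 2 - (-3171/27757 + 43793/((-30*(-695)))) = 2 - (-3171/27757 + 43793/20850) = 2 - 1*1149446951/578733450 = 2 - 1149446951/578733450 = 8019949/578733450 ≈ 0.013858)
1/((O + (-14065/(-22048) + 21292)) + z) = 1/((12605 + (-14065/(-22048) + 21292)) + 8019949/578733450) = 1/((12605 + (-14065*(-1/22048) + 21292)) + 8019949/578733450) = 1/((12605 + (14065/22048 + 21292)) + 8019949/578733450) = 1/((12605 + 469460081/22048) + 8019949/578733450) = 1/(747375121/22048 + 8019949/578733450) = 1/(216265579522166501/6379957552800) = 6379957552800/216265579522166501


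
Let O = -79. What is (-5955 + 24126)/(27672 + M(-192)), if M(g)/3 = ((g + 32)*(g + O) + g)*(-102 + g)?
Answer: -6057/12682168 ≈ -0.00047760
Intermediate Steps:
M(g) = 3*(-102 + g)*(g + (-79 + g)*(32 + g)) (M(g) = 3*(((g + 32)*(g - 79) + g)*(-102 + g)) = 3*(((32 + g)*(-79 + g) + g)*(-102 + g)) = 3*(((-79 + g)*(32 + g) + g)*(-102 + g)) = 3*((g + (-79 + g)*(32 + g))*(-102 + g)) = 3*((-102 + g)*(g + (-79 + g)*(32 + g))) = 3*(-102 + g)*(g + (-79 + g)*(32 + g)))
(-5955 + 24126)/(27672 + M(-192)) = (-5955 + 24126)/(27672 + (773568 - 444*(-192)² + 3*(-192)³ + 6492*(-192))) = 18171/(27672 + (773568 - 444*36864 + 3*(-7077888) - 1246464)) = 18171/(27672 + (773568 - 16367616 - 21233664 - 1246464)) = 18171/(27672 - 38074176) = 18171/(-38046504) = 18171*(-1/38046504) = -6057/12682168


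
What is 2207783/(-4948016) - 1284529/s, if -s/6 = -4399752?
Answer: -504984812995/1020470779314 ≈ -0.49485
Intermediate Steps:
s = 26398512 (s = -6*(-4399752) = 26398512)
2207783/(-4948016) - 1284529/s = 2207783/(-4948016) - 1284529/26398512 = 2207783*(-1/4948016) - 1284529*1/26398512 = -2207783/4948016 - 1284529/26398512 = -504984812995/1020470779314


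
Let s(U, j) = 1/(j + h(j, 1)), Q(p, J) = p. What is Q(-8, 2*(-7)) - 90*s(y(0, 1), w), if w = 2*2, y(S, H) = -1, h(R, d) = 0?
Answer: -61/2 ≈ -30.500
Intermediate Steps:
w = 4
s(U, j) = 1/j (s(U, j) = 1/(j + 0) = 1/j)
Q(-8, 2*(-7)) - 90*s(y(0, 1), w) = -8 - 90/4 = -8 - 90*¼ = -8 - 45/2 = -61/2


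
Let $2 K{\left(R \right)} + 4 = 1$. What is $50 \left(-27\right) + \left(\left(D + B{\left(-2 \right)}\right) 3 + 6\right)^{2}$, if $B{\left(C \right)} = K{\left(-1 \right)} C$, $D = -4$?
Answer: $-1341$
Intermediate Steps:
$K{\left(R \right)} = - \frac{3}{2}$ ($K{\left(R \right)} = -2 + \frac{1}{2} \cdot 1 = -2 + \frac{1}{2} = - \frac{3}{2}$)
$B{\left(C \right)} = - \frac{3 C}{2}$
$50 \left(-27\right) + \left(\left(D + B{\left(-2 \right)}\right) 3 + 6\right)^{2} = 50 \left(-27\right) + \left(\left(-4 - -3\right) 3 + 6\right)^{2} = -1350 + \left(\left(-4 + 3\right) 3 + 6\right)^{2} = -1350 + \left(\left(-1\right) 3 + 6\right)^{2} = -1350 + \left(-3 + 6\right)^{2} = -1350 + 3^{2} = -1350 + 9 = -1341$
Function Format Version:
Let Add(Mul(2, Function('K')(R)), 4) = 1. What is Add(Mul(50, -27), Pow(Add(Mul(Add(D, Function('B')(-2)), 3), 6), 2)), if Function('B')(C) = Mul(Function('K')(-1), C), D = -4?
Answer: -1341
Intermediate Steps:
Function('K')(R) = Rational(-3, 2) (Function('K')(R) = Add(-2, Mul(Rational(1, 2), 1)) = Add(-2, Rational(1, 2)) = Rational(-3, 2))
Function('B')(C) = Mul(Rational(-3, 2), C)
Add(Mul(50, -27), Pow(Add(Mul(Add(D, Function('B')(-2)), 3), 6), 2)) = Add(Mul(50, -27), Pow(Add(Mul(Add(-4, Mul(Rational(-3, 2), -2)), 3), 6), 2)) = Add(-1350, Pow(Add(Mul(Add(-4, 3), 3), 6), 2)) = Add(-1350, Pow(Add(Mul(-1, 3), 6), 2)) = Add(-1350, Pow(Add(-3, 6), 2)) = Add(-1350, Pow(3, 2)) = Add(-1350, 9) = -1341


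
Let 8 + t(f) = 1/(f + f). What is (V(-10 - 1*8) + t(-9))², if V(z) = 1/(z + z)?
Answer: 9409/144 ≈ 65.340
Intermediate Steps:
t(f) = -8 + 1/(2*f) (t(f) = -8 + 1/(f + f) = -8 + 1/(2*f))
V(z) = 1/(2*z)
(V(-10 - 1*8) + t(-9))² = (1/(2*(-10 - 1*8)) + (-8 + (½)/(-9)))² = (1/(2*(-10 - 8)) + (-8 + (½)*(-⅑)))² = ((½)/(-18) + (-8 - 1/18))² = ((½)*(-1/18) - 145/18)² = (-1/36 - 145/18)² = (-97/12)² = 9409/144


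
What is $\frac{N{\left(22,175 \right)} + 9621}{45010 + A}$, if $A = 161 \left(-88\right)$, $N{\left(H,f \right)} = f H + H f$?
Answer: $\frac{17321}{30842} \approx 0.5616$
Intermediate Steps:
$N{\left(H,f \right)} = 2 H f$ ($N{\left(H,f \right)} = H f + H f = 2 H f$)
$A = -14168$
$\frac{N{\left(22,175 \right)} + 9621}{45010 + A} = \frac{2 \cdot 22 \cdot 175 + 9621}{45010 - 14168} = \frac{7700 + 9621}{30842} = 17321 \cdot \frac{1}{30842} = \frac{17321}{30842}$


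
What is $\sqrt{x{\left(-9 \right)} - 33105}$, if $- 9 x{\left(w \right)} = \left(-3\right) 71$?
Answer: $\frac{2 i \sqrt{74433}}{3} \approx 181.88 i$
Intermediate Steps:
$x{\left(w \right)} = \frac{71}{3}$ ($x{\left(w \right)} = - \frac{\left(-3\right) 71}{9} = \left(- \frac{1}{9}\right) \left(-213\right) = \frac{71}{3}$)
$\sqrt{x{\left(-9 \right)} - 33105} = \sqrt{\frac{71}{3} - 33105} = \sqrt{- \frac{99244}{3}} = \frac{2 i \sqrt{74433}}{3}$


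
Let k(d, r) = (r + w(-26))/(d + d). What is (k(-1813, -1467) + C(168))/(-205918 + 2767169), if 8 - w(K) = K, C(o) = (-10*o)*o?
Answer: -3208153/29113154 ≈ -0.11020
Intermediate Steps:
C(o) = -10*o²
w(K) = 8 - K
k(d, r) = (34 + r)/(2*d) (k(d, r) = (r + (8 - 1*(-26)))/(d + d) = (r + (8 + 26))/((2*d)) = (r + 34)*(1/(2*d)) = (34 + r)*(1/(2*d)) = (34 + r)/(2*d))
(k(-1813, -1467) + C(168))/(-205918 + 2767169) = ((½)*(34 - 1467)/(-1813) - 10*168²)/(-205918 + 2767169) = ((½)*(-1/1813)*(-1433) - 10*28224)/2561251 = (1433/3626 - 282240)*(1/2561251) = -1023400807/3626*1/2561251 = -3208153/29113154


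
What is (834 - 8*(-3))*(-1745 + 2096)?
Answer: 301158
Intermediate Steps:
(834 - 8*(-3))*(-1745 + 2096) = (834 + 24)*351 = 858*351 = 301158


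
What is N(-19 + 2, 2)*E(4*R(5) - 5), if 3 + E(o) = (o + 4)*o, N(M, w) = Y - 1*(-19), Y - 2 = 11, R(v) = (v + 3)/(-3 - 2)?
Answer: 65088/25 ≈ 2603.5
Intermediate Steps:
R(v) = -3/5 - v/5 (R(v) = (3 + v)/(-5) = (3 + v)*(-1/5) = -3/5 - v/5)
Y = 13 (Y = 2 + 11 = 13)
N(M, w) = 32 (N(M, w) = 13 - 1*(-19) = 13 + 19 = 32)
E(o) = -3 + o*(4 + o) (E(o) = -3 + (o + 4)*o = -3 + (4 + o)*o = -3 + o*(4 + o))
N(-19 + 2, 2)*E(4*R(5) - 5) = 32*(-3 + (4*(-3/5 - 1/5*5) - 5)**2 + 4*(4*(-3/5 - 1/5*5) - 5)) = 32*(-3 + (4*(-3/5 - 1) - 5)**2 + 4*(4*(-3/5 - 1) - 5)) = 32*(-3 + (4*(-8/5) - 5)**2 + 4*(4*(-8/5) - 5)) = 32*(-3 + (-32/5 - 5)**2 + 4*(-32/5 - 5)) = 32*(-3 + (-57/5)**2 + 4*(-57/5)) = 32*(-3 + 3249/25 - 228/5) = 32*(2034/25) = 65088/25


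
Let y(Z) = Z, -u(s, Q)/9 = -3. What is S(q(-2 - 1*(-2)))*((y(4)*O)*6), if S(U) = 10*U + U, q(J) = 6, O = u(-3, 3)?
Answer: 42768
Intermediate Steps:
u(s, Q) = 27 (u(s, Q) = -9*(-3) = 27)
O = 27
S(U) = 11*U
S(q(-2 - 1*(-2)))*((y(4)*O)*6) = (11*6)*((4*27)*6) = 66*(108*6) = 66*648 = 42768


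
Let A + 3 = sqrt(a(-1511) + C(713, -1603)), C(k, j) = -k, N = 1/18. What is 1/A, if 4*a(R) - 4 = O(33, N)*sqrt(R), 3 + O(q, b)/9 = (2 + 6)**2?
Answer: -1/(3 - sqrt(-712 + 549*I*sqrt(1511)/4)) ≈ 0.0088845 - 0.010821*I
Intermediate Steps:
N = 1/18 ≈ 0.055556
O(q, b) = 549 (O(q, b) = -27 + 9*(2 + 6)**2 = -27 + 9*8**2 = -27 + 9*64 = -27 + 576 = 549)
a(R) = 1 + 549*sqrt(R)/4 (a(R) = 1 + (549*sqrt(R))/4 = 1 + 549*sqrt(R)/4)
A = -3 + sqrt(-712 + 549*I*sqrt(1511)/4) (A = -3 + sqrt((1 + 549*sqrt(-1511)/4) - 1*713) = -3 + sqrt((1 + 549*(I*sqrt(1511))/4) - 713) = -3 + sqrt((1 + 549*I*sqrt(1511)/4) - 713) = -3 + sqrt(-712 + 549*I*sqrt(1511)/4) ≈ 45.324 + 55.202*I)
1/A = 1/(-3 + sqrt(-2848 + 549*I*sqrt(1511))/2)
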